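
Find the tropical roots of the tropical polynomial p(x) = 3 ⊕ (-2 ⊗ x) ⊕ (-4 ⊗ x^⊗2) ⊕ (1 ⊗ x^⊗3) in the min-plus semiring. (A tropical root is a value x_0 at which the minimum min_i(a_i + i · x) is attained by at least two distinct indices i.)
Roots: {-5, 2, 5}

Each tropical root is a break point of the lower envelope of the lines y = a_i + i · x (there are 4 lines, with slopes 0, 1, ..., 3). Only the lines that attain the minimum somewhere contribute to roots; other lines are dominated. Here the surviving (envelope) indices are i = 3, i = 2, i = 1, i = 0.
Intersections between consecutive envelope lines give the roots: for adjacent envelope indices i < j the intersection is x = (a_i − a_j) / (j − i). Reading off the sorted break points: {-5, 2, 5}.
Verification: at each break x_0, at least two indices attain the minimum of min_i(a_i + i · x_0).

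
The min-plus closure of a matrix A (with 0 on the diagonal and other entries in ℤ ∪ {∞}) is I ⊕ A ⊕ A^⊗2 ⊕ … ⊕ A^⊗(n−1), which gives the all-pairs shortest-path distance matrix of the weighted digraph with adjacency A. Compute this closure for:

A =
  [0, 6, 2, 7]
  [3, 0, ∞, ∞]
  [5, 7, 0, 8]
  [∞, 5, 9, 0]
Closure =
  [0, 6, 2, 7]
  [3, 0, 5, 10]
  [5, 7, 0, 8]
  [8, 5, 9, 0]

This is the Floyd-Warshall all-pairs shortest-path computation. For each intermediate vertex k = 0, 1, …, 3, update dist[i][j] ← min(dist[i][j], dist[i][k] + dist[k][j]). The final matrix gives, for each (i, j), the minimum total weight of any directed path from i to j (possibly empty when i = j).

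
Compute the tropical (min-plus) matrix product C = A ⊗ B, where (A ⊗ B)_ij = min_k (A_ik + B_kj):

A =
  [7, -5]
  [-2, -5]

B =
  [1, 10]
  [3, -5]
A ⊗ B =
  [-2, -10]
  [-2, -10]

Apply the min-plus product entry-by-entry:
  C[0][0] = min over k of (A[0][0] + B[0][0] = 7 + 1 = 8, A[0][1] + B[1][0] = -5 + 3 = -2) = -2 (attained at k = 1)
  C[0][1] = min over k of (A[0][0] + B[0][1] = 7 + 10 = 17, A[0][1] + B[1][1] = -5 + -5 = -10) = -10 (attained at k = 1)
  C[1][0] = min over k of (A[1][0] + B[0][0] = -2 + 1 = -1, A[1][1] + B[1][0] = -5 + 3 = -2) = -2 (attained at k = 1)
  C[1][1] = min over k of (A[1][0] + B[0][1] = -2 + 10 = 8, A[1][1] + B[1][1] = -5 + -5 = -10) = -10 (attained at k = 1)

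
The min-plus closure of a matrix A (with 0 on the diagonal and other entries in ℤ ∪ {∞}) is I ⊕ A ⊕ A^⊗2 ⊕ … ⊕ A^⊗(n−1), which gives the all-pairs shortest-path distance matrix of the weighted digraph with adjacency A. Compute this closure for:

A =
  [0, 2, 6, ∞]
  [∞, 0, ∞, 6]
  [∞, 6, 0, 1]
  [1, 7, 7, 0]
Closure =
  [0, 2, 6, 7]
  [7, 0, 13, 6]
  [2, 4, 0, 1]
  [1, 3, 7, 0]

This is the Floyd-Warshall all-pairs shortest-path computation. For each intermediate vertex k = 0, 1, …, 3, update dist[i][j] ← min(dist[i][j], dist[i][k] + dist[k][j]). The final matrix gives, for each (i, j), the minimum total weight of any directed path from i to j (possibly empty when i = j).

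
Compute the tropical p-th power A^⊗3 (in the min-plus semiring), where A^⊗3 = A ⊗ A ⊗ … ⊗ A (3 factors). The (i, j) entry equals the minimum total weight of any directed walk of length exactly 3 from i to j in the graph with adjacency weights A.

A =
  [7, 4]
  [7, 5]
A^⊗3 =
  [16, 14]
  [17, 15]

Each entry (A^⊗3)_ij equals the minimum over all length-3 walks i = v_0 → v_1 → … → v_3 = j of Σ_t A[v_t][v_{t+1}]. For example, for (i, j) = (0, 1) we minimise over 4 possible intermediate vertex sequences; the minimum is 14, attained along the walk 0 → 1 → 1 → 1.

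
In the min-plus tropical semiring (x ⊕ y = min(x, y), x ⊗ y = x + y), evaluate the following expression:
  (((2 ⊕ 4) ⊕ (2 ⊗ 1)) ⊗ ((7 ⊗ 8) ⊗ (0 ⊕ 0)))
(((2 ⊕ 4) ⊕ (2 ⊗ 1)) ⊗ ((7 ⊗ 8) ⊗ (0 ⊕ 0))) = 17

Expand innermost to outermost. Recall ⊕ takes the minimum of its arguments and ⊗ takes their sum. Working out the expression (((2 ⊕ 4) ⊕ (2 ⊗ 1)) ⊗ ((7 ⊗ 8) ⊗ (0 ⊕ 0))) gives 17.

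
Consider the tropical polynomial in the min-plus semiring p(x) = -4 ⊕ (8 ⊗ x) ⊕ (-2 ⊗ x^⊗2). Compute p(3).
p(3) = -4

A tropical monomial a ⊗ x^⊗i evaluates to a + i · x. Evaluating each term at x = 3:
  Term 0 contributes -4 + 0 · 3 = -4
  Term 1 contributes 8 + 1 · 3 = 11
  Term 2 contributes -2 + 2 · 3 = 4
p(3) = ⊕ of these = min[-4, 11, 4] = -4.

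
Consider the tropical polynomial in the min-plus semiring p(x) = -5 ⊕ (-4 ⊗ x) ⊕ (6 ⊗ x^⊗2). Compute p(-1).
p(-1) = -5

A tropical monomial a ⊗ x^⊗i evaluates to a + i · x. Evaluating each term at x = -1:
  Term 0 contributes -5 + 0 · -1 = -5
  Term 1 contributes -4 + 1 · -1 = -5
  Term 2 contributes 6 + 2 · -1 = 4
p(-1) = ⊕ of these = min[-5, -5, 4] = -5.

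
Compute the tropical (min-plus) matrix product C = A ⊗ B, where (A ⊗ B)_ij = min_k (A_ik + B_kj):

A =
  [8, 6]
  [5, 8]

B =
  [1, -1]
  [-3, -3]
A ⊗ B =
  [3, 3]
  [5, 4]

Apply the min-plus product entry-by-entry:
  C[0][0] = min over k of (A[0][0] + B[0][0] = 8 + 1 = 9, A[0][1] + B[1][0] = 6 + -3 = 3) = 3 (attained at k = 1)
  C[0][1] = min over k of (A[0][0] + B[0][1] = 8 + -1 = 7, A[0][1] + B[1][1] = 6 + -3 = 3) = 3 (attained at k = 1)
  C[1][0] = min over k of (A[1][0] + B[0][0] = 5 + 1 = 6, A[1][1] + B[1][0] = 8 + -3 = 5) = 5 (attained at k = 1)
  C[1][1] = min over k of (A[1][0] + B[0][1] = 5 + -1 = 4, A[1][1] + B[1][1] = 8 + -3 = 5) = 4 (attained at k = 0)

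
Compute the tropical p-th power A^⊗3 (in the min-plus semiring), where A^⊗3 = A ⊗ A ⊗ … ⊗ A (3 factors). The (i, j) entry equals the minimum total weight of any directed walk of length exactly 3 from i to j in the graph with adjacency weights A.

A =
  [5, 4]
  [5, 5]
A^⊗3 =
  [14, 13]
  [14, 14]

Each entry (A^⊗3)_ij equals the minimum over all length-3 walks i = v_0 → v_1 → … → v_3 = j of Σ_t A[v_t][v_{t+1}]. For example, for (i, j) = (0, 1) we minimise over 4 possible intermediate vertex sequences; the minimum is 13, attained along the walk 0 → 1 → 0 → 1.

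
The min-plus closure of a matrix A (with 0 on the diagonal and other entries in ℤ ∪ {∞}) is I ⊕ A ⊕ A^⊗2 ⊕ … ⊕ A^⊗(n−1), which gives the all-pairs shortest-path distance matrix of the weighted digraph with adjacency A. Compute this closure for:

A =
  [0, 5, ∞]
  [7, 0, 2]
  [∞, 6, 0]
Closure =
  [0, 5, 7]
  [7, 0, 2]
  [13, 6, 0]

This is the Floyd-Warshall all-pairs shortest-path computation. For each intermediate vertex k = 0, 1, …, 2, update dist[i][j] ← min(dist[i][j], dist[i][k] + dist[k][j]). The final matrix gives, for each (i, j), the minimum total weight of any directed path from i to j (possibly empty when i = j).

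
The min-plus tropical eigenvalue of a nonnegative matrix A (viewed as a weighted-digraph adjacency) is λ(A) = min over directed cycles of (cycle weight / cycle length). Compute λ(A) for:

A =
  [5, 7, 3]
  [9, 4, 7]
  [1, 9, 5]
λ(A) = 2

Enumerate directed cycles and compute their means (weight / length). Sample:
  cycle 0 → 0: weight = 5, length = 1, mean = 5/1 ≈ 5.000
  cycle 1 → 1: weight = 4, length = 1, mean = 4/1 ≈ 4.000
  cycle 2 → 2: weight = 5, length = 1, mean = 5/1 ≈ 5.000
  cycle 0 → 1 → 0: weight = 16, length = 2, mean = 16/2 ≈ 8.000
  cycle 0 → 2 → 0: weight = 4, length = 2, mean = 4/2 ≈ 2.000
  cycle 1 → 0 → 1: weight = 16, length = 2, mean = 16/2 ≈ 8.000
Minimum mean = 2.000, attained e.g. along the cycle 0 → 2 → 0 with weight 4 and length 2. So λ(A) = 4/2 = 2.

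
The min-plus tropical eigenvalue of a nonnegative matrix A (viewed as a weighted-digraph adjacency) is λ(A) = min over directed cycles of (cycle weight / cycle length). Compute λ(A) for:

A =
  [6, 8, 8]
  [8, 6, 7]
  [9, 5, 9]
λ(A) = 6

Enumerate directed cycles and compute their means (weight / length). Sample:
  cycle 0 → 0: weight = 6, length = 1, mean = 6/1 ≈ 6.000
  cycle 1 → 1: weight = 6, length = 1, mean = 6/1 ≈ 6.000
  cycle 2 → 2: weight = 9, length = 1, mean = 9/1 ≈ 9.000
  cycle 0 → 1 → 0: weight = 16, length = 2, mean = 16/2 ≈ 8.000
  cycle 0 → 2 → 0: weight = 17, length = 2, mean = 17/2 ≈ 8.500
  cycle 1 → 0 → 1: weight = 16, length = 2, mean = 16/2 ≈ 8.000
Minimum mean = 6.000, attained e.g. along the cycle 0 → 0 with weight 6 and length 1. So λ(A) = 6/1 = 6.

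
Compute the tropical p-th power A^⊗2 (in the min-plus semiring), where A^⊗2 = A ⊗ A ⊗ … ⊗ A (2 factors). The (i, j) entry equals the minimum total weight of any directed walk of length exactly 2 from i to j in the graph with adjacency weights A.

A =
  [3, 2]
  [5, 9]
A^⊗2 =
  [6, 5]
  [8, 7]

Each entry (A^⊗2)_ij equals the minimum over all length-2 walks i = v_0 → v_1 → … → v_2 = j of Σ_t A[v_t][v_{t+1}]. For example, for (i, j) = (0, 1) we minimise over 2 possible intermediate vertex sequences; the minimum is 5, attained along the walk 0 → 0 → 1.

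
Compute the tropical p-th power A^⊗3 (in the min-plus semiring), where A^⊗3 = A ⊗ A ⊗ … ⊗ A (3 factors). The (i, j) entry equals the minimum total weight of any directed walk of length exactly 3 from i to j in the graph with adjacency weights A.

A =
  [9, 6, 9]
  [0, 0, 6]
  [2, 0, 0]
A^⊗3 =
  [6, 6, 9]
  [0, 0, 6]
  [0, 0, 0]

Each entry (A^⊗3)_ij equals the minimum over all length-3 walks i = v_0 → v_1 → … → v_3 = j of Σ_t A[v_t][v_{t+1}]. For example, for (i, j) = (0, 2) we minimise over 9 possible intermediate vertex sequences; the minimum is 9, attained along the walk 0 → 2 → 2 → 2.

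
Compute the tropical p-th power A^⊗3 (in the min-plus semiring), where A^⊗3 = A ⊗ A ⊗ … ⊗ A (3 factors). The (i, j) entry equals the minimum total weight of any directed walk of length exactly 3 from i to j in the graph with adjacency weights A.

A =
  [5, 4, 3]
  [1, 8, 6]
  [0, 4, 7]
A^⊗3 =
  [8, 7, 6]
  [4, 8, 9]
  [3, 7, 8]

Each entry (A^⊗3)_ij equals the minimum over all length-3 walks i = v_0 → v_1 → … → v_3 = j of Σ_t A[v_t][v_{t+1}]. For example, for (i, j) = (0, 2) we minimise over 9 possible intermediate vertex sequences; the minimum is 6, attained along the walk 0 → 2 → 0 → 2.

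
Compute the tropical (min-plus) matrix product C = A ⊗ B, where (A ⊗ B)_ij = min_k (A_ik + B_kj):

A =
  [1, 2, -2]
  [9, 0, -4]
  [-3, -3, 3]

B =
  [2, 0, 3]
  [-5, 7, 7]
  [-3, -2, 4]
A ⊗ B =
  [-5, -4, 2]
  [-7, -6, 0]
  [-8, -3, 0]

Apply the min-plus product entry-by-entry:
  C[0][0] = min over k of (A[0][0] + B[0][0] = 1 + 2 = 3, A[0][1] + B[1][0] = 2 + -5 = -3, A[0][2] + B[2][0] = -2 + -3 = -5) = -5 (attained at k = 2)
  C[0][1] = min over k of (A[0][0] + B[0][1] = 1 + 0 = 1, A[0][1] + B[1][1] = 2 + 7 = 9, A[0][2] + B[2][1] = -2 + -2 = -4) = -4 (attained at k = 2)
  C[0][2] = min over k of (A[0][0] + B[0][2] = 1 + 3 = 4, A[0][1] + B[1][2] = 2 + 7 = 9, A[0][2] + B[2][2] = -2 + 4 = 2) = 2 (attained at k = 2)
  C[1][0] = min over k of (A[1][0] + B[0][0] = 9 + 2 = 11, A[1][1] + B[1][0] = 0 + -5 = -5, A[1][2] + B[2][0] = -4 + -3 = -7) = -7 (attained at k = 2)
  C[1][1] = min over k of (A[1][0] + B[0][1] = 9 + 0 = 9, A[1][1] + B[1][1] = 0 + 7 = 7, A[1][2] + B[2][1] = -4 + -2 = -6) = -6 (attained at k = 2)
  C[1][2] = min over k of (A[1][0] + B[0][2] = 9 + 3 = 12, A[1][1] + B[1][2] = 0 + 7 = 7, A[1][2] + B[2][2] = -4 + 4 = 0) = 0 (attained at k = 2)
  C[2][0] = min over k of (A[2][0] + B[0][0] = -3 + 2 = -1, A[2][1] + B[1][0] = -3 + -5 = -8, A[2][2] + B[2][0] = 3 + -3 = 0) = -8 (attained at k = 1)
  C[2][1] = min over k of (A[2][0] + B[0][1] = -3 + 0 = -3, A[2][1] + B[1][1] = -3 + 7 = 4, A[2][2] + B[2][1] = 3 + -2 = 1) = -3 (attained at k = 0)
  C[2][2] = min over k of (A[2][0] + B[0][2] = -3 + 3 = 0, A[2][1] + B[1][2] = -3 + 7 = 4, A[2][2] + B[2][2] = 3 + 4 = 7) = 0 (attained at k = 0)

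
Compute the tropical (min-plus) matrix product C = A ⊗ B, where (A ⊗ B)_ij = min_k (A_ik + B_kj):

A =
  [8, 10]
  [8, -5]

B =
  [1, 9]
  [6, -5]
A ⊗ B =
  [9, 5]
  [1, -10]

Apply the min-plus product entry-by-entry:
  C[0][0] = min over k of (A[0][0] + B[0][0] = 8 + 1 = 9, A[0][1] + B[1][0] = 10 + 6 = 16) = 9 (attained at k = 0)
  C[0][1] = min over k of (A[0][0] + B[0][1] = 8 + 9 = 17, A[0][1] + B[1][1] = 10 + -5 = 5) = 5 (attained at k = 1)
  C[1][0] = min over k of (A[1][0] + B[0][0] = 8 + 1 = 9, A[1][1] + B[1][0] = -5 + 6 = 1) = 1 (attained at k = 1)
  C[1][1] = min over k of (A[1][0] + B[0][1] = 8 + 9 = 17, A[1][1] + B[1][1] = -5 + -5 = -10) = -10 (attained at k = 1)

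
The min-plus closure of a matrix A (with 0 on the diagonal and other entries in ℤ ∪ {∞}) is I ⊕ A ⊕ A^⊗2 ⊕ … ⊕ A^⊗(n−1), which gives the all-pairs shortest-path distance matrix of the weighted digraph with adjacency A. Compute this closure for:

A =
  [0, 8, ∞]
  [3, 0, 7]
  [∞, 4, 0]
Closure =
  [0, 8, 15]
  [3, 0, 7]
  [7, 4, 0]

This is the Floyd-Warshall all-pairs shortest-path computation. For each intermediate vertex k = 0, 1, …, 2, update dist[i][j] ← min(dist[i][j], dist[i][k] + dist[k][j]). The final matrix gives, for each (i, j), the minimum total weight of any directed path from i to j (possibly empty when i = j).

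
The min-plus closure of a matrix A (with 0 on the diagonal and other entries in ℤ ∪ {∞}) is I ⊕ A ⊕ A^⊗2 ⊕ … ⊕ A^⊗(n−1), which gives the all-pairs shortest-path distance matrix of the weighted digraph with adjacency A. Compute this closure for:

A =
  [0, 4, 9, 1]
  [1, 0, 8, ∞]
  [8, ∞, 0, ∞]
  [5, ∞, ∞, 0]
Closure =
  [0, 4, 9, 1]
  [1, 0, 8, 2]
  [8, 12, 0, 9]
  [5, 9, 14, 0]

This is the Floyd-Warshall all-pairs shortest-path computation. For each intermediate vertex k = 0, 1, …, 3, update dist[i][j] ← min(dist[i][j], dist[i][k] + dist[k][j]). The final matrix gives, for each (i, j), the minimum total weight of any directed path from i to j (possibly empty when i = j).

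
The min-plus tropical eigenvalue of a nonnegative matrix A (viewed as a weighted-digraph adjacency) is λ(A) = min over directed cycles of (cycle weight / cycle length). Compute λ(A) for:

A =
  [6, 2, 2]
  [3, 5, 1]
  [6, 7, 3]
λ(A) = 5/2

Enumerate directed cycles and compute their means (weight / length). Sample:
  cycle 0 → 0: weight = 6, length = 1, mean = 6/1 ≈ 6.000
  cycle 1 → 1: weight = 5, length = 1, mean = 5/1 ≈ 5.000
  cycle 2 → 2: weight = 3, length = 1, mean = 3/1 ≈ 3.000
  cycle 0 → 1 → 0: weight = 5, length = 2, mean = 5/2 ≈ 2.500
  cycle 0 → 2 → 0: weight = 8, length = 2, mean = 8/2 ≈ 4.000
  cycle 1 → 0 → 1: weight = 5, length = 2, mean = 5/2 ≈ 2.500
Minimum mean = 2.500, attained e.g. along the cycle 0 → 1 → 0 with weight 5 and length 2. So λ(A) = 5/2 = 5/2.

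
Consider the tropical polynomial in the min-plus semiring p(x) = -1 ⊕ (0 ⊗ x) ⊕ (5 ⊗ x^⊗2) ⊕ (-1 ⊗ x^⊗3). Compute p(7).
p(7) = -1

A tropical monomial a ⊗ x^⊗i evaluates to a + i · x. Evaluating each term at x = 7:
  Term 0 contributes -1 + 0 · 7 = -1
  Term 1 contributes 0 + 1 · 7 = 7
  Term 2 contributes 5 + 2 · 7 = 19
  Term 3 contributes -1 + 3 · 7 = 20
p(7) = ⊕ of these = min[-1, 7, 19, 20] = -1.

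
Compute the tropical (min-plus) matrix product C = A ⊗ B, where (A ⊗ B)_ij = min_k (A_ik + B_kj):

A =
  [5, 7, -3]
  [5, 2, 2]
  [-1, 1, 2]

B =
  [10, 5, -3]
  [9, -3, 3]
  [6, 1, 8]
A ⊗ B =
  [3, -2, 2]
  [8, -1, 2]
  [8, -2, -4]

Apply the min-plus product entry-by-entry:
  C[0][0] = min over k of (A[0][0] + B[0][0] = 5 + 10 = 15, A[0][1] + B[1][0] = 7 + 9 = 16, A[0][2] + B[2][0] = -3 + 6 = 3) = 3 (attained at k = 2)
  C[0][1] = min over k of (A[0][0] + B[0][1] = 5 + 5 = 10, A[0][1] + B[1][1] = 7 + -3 = 4, A[0][2] + B[2][1] = -3 + 1 = -2) = -2 (attained at k = 2)
  C[0][2] = min over k of (A[0][0] + B[0][2] = 5 + -3 = 2, A[0][1] + B[1][2] = 7 + 3 = 10, A[0][2] + B[2][2] = -3 + 8 = 5) = 2 (attained at k = 0)
  C[1][0] = min over k of (A[1][0] + B[0][0] = 5 + 10 = 15, A[1][1] + B[1][0] = 2 + 9 = 11, A[1][2] + B[2][0] = 2 + 6 = 8) = 8 (attained at k = 2)
  C[1][1] = min over k of (A[1][0] + B[0][1] = 5 + 5 = 10, A[1][1] + B[1][1] = 2 + -3 = -1, A[1][2] + B[2][1] = 2 + 1 = 3) = -1 (attained at k = 1)
  C[1][2] = min over k of (A[1][0] + B[0][2] = 5 + -3 = 2, A[1][1] + B[1][2] = 2 + 3 = 5, A[1][2] + B[2][2] = 2 + 8 = 10) = 2 (attained at k = 0)
  C[2][0] = min over k of (A[2][0] + B[0][0] = -1 + 10 = 9, A[2][1] + B[1][0] = 1 + 9 = 10, A[2][2] + B[2][0] = 2 + 6 = 8) = 8 (attained at k = 2)
  C[2][1] = min over k of (A[2][0] + B[0][1] = -1 + 5 = 4, A[2][1] + B[1][1] = 1 + -3 = -2, A[2][2] + B[2][1] = 2 + 1 = 3) = -2 (attained at k = 1)
  C[2][2] = min over k of (A[2][0] + B[0][2] = -1 + -3 = -4, A[2][1] + B[1][2] = 1 + 3 = 4, A[2][2] + B[2][2] = 2 + 8 = 10) = -4 (attained at k = 0)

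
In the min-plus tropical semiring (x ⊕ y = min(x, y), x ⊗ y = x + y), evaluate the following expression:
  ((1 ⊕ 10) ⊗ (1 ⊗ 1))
((1 ⊕ 10) ⊗ (1 ⊗ 1)) = 3

Expand innermost to outermost. Recall ⊕ takes the minimum of its arguments and ⊗ takes their sum. Working out the expression ((1 ⊕ 10) ⊗ (1 ⊗ 1)) gives 3.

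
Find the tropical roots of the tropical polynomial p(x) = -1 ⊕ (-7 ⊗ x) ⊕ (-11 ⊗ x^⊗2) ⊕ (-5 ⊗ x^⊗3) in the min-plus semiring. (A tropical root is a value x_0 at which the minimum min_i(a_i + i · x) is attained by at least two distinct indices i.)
Roots: {-6, 4, 6}

Each tropical root is a break point of the lower envelope of the lines y = a_i + i · x (there are 4 lines, with slopes 0, 1, ..., 3). Only the lines that attain the minimum somewhere contribute to roots; other lines are dominated. Here the surviving (envelope) indices are i = 3, i = 2, i = 1, i = 0.
Intersections between consecutive envelope lines give the roots: for adjacent envelope indices i < j the intersection is x = (a_i − a_j) / (j − i). Reading off the sorted break points: {-6, 4, 6}.
Verification: at each break x_0, at least two indices attain the minimum of min_i(a_i + i · x_0).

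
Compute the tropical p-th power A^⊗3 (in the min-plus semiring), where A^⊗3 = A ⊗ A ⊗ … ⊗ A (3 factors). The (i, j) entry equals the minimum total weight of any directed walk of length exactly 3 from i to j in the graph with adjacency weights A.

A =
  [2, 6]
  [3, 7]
A^⊗3 =
  [6, 10]
  [7, 11]

Each entry (A^⊗3)_ij equals the minimum over all length-3 walks i = v_0 → v_1 → … → v_3 = j of Σ_t A[v_t][v_{t+1}]. For example, for (i, j) = (0, 1) we minimise over 4 possible intermediate vertex sequences; the minimum is 10, attained along the walk 0 → 0 → 0 → 1.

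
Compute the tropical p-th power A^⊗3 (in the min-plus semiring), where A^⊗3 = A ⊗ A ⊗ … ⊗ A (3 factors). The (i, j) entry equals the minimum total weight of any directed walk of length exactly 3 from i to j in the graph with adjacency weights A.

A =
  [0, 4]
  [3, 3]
A^⊗3 =
  [0, 4]
  [3, 7]

Each entry (A^⊗3)_ij equals the minimum over all length-3 walks i = v_0 → v_1 → … → v_3 = j of Σ_t A[v_t][v_{t+1}]. For example, for (i, j) = (0, 1) we minimise over 4 possible intermediate vertex sequences; the minimum is 4, attained along the walk 0 → 0 → 0 → 1.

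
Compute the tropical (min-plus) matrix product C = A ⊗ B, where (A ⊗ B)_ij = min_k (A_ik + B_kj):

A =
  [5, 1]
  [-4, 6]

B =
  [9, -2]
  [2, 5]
A ⊗ B =
  [3, 3]
  [5, -6]

Apply the min-plus product entry-by-entry:
  C[0][0] = min over k of (A[0][0] + B[0][0] = 5 + 9 = 14, A[0][1] + B[1][0] = 1 + 2 = 3) = 3 (attained at k = 1)
  C[0][1] = min over k of (A[0][0] + B[0][1] = 5 + -2 = 3, A[0][1] + B[1][1] = 1 + 5 = 6) = 3 (attained at k = 0)
  C[1][0] = min over k of (A[1][0] + B[0][0] = -4 + 9 = 5, A[1][1] + B[1][0] = 6 + 2 = 8) = 5 (attained at k = 0)
  C[1][1] = min over k of (A[1][0] + B[0][1] = -4 + -2 = -6, A[1][1] + B[1][1] = 6 + 5 = 11) = -6 (attained at k = 0)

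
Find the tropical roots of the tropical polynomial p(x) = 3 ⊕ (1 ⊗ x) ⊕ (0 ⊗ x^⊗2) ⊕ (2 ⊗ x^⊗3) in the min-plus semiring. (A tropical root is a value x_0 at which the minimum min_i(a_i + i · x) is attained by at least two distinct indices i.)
Roots: {-2, 1, 2}

Each tropical root is a break point of the lower envelope of the lines y = a_i + i · x (there are 4 lines, with slopes 0, 1, ..., 3). Only the lines that attain the minimum somewhere contribute to roots; other lines are dominated. Here the surviving (envelope) indices are i = 3, i = 2, i = 1, i = 0.
Intersections between consecutive envelope lines give the roots: for adjacent envelope indices i < j the intersection is x = (a_i − a_j) / (j − i). Reading off the sorted break points: {-2, 1, 2}.
Verification: at each break x_0, at least two indices attain the minimum of min_i(a_i + i · x_0).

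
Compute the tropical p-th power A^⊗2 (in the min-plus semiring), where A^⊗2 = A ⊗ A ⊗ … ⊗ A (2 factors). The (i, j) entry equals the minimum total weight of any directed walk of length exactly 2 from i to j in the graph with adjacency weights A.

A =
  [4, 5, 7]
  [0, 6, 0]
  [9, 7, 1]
A^⊗2 =
  [5, 9, 5]
  [4, 5, 1]
  [7, 8, 2]

Each entry (A^⊗2)_ij equals the minimum over all length-2 walks i = v_0 → v_1 → … → v_2 = j of Σ_t A[v_t][v_{t+1}]. For example, for (i, j) = (0, 2) we minimise over 3 possible intermediate vertex sequences; the minimum is 5, attained along the walk 0 → 1 → 2.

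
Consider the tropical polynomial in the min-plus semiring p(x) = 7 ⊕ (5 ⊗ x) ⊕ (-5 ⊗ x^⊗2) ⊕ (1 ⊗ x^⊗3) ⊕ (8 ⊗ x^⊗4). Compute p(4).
p(4) = 3

A tropical monomial a ⊗ x^⊗i evaluates to a + i · x. Evaluating each term at x = 4:
  Term 0 contributes 7 + 0 · 4 = 7
  Term 1 contributes 5 + 1 · 4 = 9
  Term 2 contributes -5 + 2 · 4 = 3
  Term 3 contributes 1 + 3 · 4 = 13
  Term 4 contributes 8 + 4 · 4 = 24
p(4) = ⊕ of these = min[7, 9, 3, 13, 24] = 3.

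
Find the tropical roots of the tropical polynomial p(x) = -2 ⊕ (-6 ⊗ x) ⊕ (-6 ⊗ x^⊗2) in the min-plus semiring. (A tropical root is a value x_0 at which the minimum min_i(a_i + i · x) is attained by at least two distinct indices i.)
Roots: {0, 4}

Each tropical root is a break point of the lower envelope of the lines y = a_i + i · x (there are 3 lines, with slopes 0, 1, ..., 2). Only the lines that attain the minimum somewhere contribute to roots; other lines are dominated. Here the surviving (envelope) indices are i = 2, i = 1, i = 0.
Intersections between consecutive envelope lines give the roots: for adjacent envelope indices i < j the intersection is x = (a_i − a_j) / (j − i). Reading off the sorted break points: {0, 4}.
Verification: at each break x_0, at least two indices attain the minimum of min_i(a_i + i · x_0).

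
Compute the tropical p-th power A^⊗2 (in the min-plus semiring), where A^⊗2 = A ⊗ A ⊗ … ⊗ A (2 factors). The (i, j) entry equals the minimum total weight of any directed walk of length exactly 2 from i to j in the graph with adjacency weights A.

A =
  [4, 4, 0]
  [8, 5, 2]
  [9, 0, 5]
A^⊗2 =
  [8, 0, 4]
  [11, 2, 7]
  [8, 5, 2]

Each entry (A^⊗2)_ij equals the minimum over all length-2 walks i = v_0 → v_1 → … → v_2 = j of Σ_t A[v_t][v_{t+1}]. For example, for (i, j) = (0, 2) we minimise over 3 possible intermediate vertex sequences; the minimum is 4, attained along the walk 0 → 0 → 2.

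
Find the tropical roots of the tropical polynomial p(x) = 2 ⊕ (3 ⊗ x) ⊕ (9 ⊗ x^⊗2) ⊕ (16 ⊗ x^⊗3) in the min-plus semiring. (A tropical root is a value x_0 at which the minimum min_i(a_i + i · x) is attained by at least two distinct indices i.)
Roots: {-7, -6, -1}

Each tropical root is a break point of the lower envelope of the lines y = a_i + i · x (there are 4 lines, with slopes 0, 1, ..., 3). Only the lines that attain the minimum somewhere contribute to roots; other lines are dominated. Here the surviving (envelope) indices are i = 3, i = 2, i = 1, i = 0.
Intersections between consecutive envelope lines give the roots: for adjacent envelope indices i < j the intersection is x = (a_i − a_j) / (j − i). Reading off the sorted break points: {-7, -6, -1}.
Verification: at each break x_0, at least two indices attain the minimum of min_i(a_i + i · x_0).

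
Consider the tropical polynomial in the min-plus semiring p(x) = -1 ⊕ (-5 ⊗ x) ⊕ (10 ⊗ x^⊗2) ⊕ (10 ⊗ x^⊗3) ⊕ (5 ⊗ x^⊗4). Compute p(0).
p(0) = -5

A tropical monomial a ⊗ x^⊗i evaluates to a + i · x. Evaluating each term at x = 0:
  Term 0 contributes -1 + 0 · 0 = -1
  Term 1 contributes -5 + 1 · 0 = -5
  Term 2 contributes 10 + 2 · 0 = 10
  Term 3 contributes 10 + 3 · 0 = 10
  Term 4 contributes 5 + 4 · 0 = 5
p(0) = ⊕ of these = min[-1, -5, 10, 10, 5] = -5.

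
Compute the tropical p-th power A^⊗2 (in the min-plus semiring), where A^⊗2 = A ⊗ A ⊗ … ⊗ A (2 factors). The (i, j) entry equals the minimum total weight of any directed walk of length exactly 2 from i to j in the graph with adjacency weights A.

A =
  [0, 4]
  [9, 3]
A^⊗2 =
  [0, 4]
  [9, 6]

Each entry (A^⊗2)_ij equals the minimum over all length-2 walks i = v_0 → v_1 → … → v_2 = j of Σ_t A[v_t][v_{t+1}]. For example, for (i, j) = (0, 1) we minimise over 2 possible intermediate vertex sequences; the minimum is 4, attained along the walk 0 → 0 → 1.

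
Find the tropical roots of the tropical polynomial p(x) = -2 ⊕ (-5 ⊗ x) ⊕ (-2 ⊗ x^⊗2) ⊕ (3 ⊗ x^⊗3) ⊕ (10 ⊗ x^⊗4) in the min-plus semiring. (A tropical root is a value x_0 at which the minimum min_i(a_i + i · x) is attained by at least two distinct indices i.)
Roots: {-7, -5, -3, 3}

Each tropical root is a break point of the lower envelope of the lines y = a_i + i · x (there are 5 lines, with slopes 0, 1, ..., 4). Only the lines that attain the minimum somewhere contribute to roots; other lines are dominated. Here the surviving (envelope) indices are i = 4, i = 3, i = 2, i = 1, i = 0.
Intersections between consecutive envelope lines give the roots: for adjacent envelope indices i < j the intersection is x = (a_i − a_j) / (j − i). Reading off the sorted break points: {-7, -5, -3, 3}.
Verification: at each break x_0, at least two indices attain the minimum of min_i(a_i + i · x_0).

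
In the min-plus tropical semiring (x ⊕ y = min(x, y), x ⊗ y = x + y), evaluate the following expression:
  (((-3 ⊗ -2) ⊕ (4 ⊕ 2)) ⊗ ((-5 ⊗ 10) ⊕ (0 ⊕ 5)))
(((-3 ⊗ -2) ⊕ (4 ⊕ 2)) ⊗ ((-5 ⊗ 10) ⊕ (0 ⊕ 5))) = -5

Expand innermost to outermost. Recall ⊕ takes the minimum of its arguments and ⊗ takes their sum. Working out the expression (((-3 ⊗ -2) ⊕ (4 ⊕ 2)) ⊗ ((-5 ⊗ 10) ⊕ (0 ⊕ 5))) gives -5.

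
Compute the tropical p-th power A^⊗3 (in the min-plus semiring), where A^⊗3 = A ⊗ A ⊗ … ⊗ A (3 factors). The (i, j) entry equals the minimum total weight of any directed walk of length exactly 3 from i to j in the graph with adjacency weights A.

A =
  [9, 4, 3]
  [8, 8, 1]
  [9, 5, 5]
A^⊗3 =
  [14, 10, 9]
  [14, 11, 7]
  [15, 11, 11]

Each entry (A^⊗3)_ij equals the minimum over all length-3 walks i = v_0 → v_1 → … → v_3 = j of Σ_t A[v_t][v_{t+1}]. For example, for (i, j) = (0, 2) we minimise over 9 possible intermediate vertex sequences; the minimum is 9, attained along the walk 0 → 2 → 1 → 2.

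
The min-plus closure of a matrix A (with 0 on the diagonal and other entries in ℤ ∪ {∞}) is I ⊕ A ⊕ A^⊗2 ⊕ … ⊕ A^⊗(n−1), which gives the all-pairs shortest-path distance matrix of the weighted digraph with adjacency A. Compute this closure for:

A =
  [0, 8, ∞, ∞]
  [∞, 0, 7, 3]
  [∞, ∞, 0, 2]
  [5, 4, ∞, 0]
Closure =
  [0, 8, 15, 11]
  [8, 0, 7, 3]
  [7, 6, 0, 2]
  [5, 4, 11, 0]

This is the Floyd-Warshall all-pairs shortest-path computation. For each intermediate vertex k = 0, 1, …, 3, update dist[i][j] ← min(dist[i][j], dist[i][k] + dist[k][j]). The final matrix gives, for each (i, j), the minimum total weight of any directed path from i to j (possibly empty when i = j).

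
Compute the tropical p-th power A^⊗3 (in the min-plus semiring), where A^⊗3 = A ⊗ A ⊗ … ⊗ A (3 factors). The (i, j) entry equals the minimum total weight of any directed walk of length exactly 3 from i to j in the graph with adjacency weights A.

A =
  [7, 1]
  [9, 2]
A^⊗3 =
  [12, 5]
  [13, 6]

Each entry (A^⊗3)_ij equals the minimum over all length-3 walks i = v_0 → v_1 → … → v_3 = j of Σ_t A[v_t][v_{t+1}]. For example, for (i, j) = (0, 1) we minimise over 4 possible intermediate vertex sequences; the minimum is 5, attained along the walk 0 → 1 → 1 → 1.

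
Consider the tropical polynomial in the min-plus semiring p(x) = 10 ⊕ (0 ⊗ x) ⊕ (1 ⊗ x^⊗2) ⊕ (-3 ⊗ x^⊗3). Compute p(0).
p(0) = -3

A tropical monomial a ⊗ x^⊗i evaluates to a + i · x. Evaluating each term at x = 0:
  Term 0 contributes 10 + 0 · 0 = 10
  Term 1 contributes 0 + 1 · 0 = 0
  Term 2 contributes 1 + 2 · 0 = 1
  Term 3 contributes -3 + 3 · 0 = -3
p(0) = ⊕ of these = min[10, 0, 1, -3] = -3.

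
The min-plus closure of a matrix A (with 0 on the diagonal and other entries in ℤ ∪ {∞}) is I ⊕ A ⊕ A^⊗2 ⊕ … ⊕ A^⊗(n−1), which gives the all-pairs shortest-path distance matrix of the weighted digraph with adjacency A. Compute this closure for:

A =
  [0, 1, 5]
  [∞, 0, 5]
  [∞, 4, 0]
Closure =
  [0, 1, 5]
  [∞, 0, 5]
  [∞, 4, 0]

This is the Floyd-Warshall all-pairs shortest-path computation. For each intermediate vertex k = 0, 1, …, 2, update dist[i][j] ← min(dist[i][j], dist[i][k] + dist[k][j]). The final matrix gives, for each (i, j), the minimum total weight of any directed path from i to j (possibly empty when i = j).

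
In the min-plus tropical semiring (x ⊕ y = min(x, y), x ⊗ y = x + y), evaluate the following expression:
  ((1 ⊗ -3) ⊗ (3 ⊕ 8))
((1 ⊗ -3) ⊗ (3 ⊕ 8)) = 1

Expand innermost to outermost. Recall ⊕ takes the minimum of its arguments and ⊗ takes their sum. Working out the expression ((1 ⊗ -3) ⊗ (3 ⊕ 8)) gives 1.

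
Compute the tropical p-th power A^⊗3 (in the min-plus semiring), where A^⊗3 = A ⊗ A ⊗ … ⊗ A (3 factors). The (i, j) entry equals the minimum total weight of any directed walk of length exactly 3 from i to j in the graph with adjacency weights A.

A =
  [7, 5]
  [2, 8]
A^⊗3 =
  [14, 12]
  [9, 14]

Each entry (A^⊗3)_ij equals the minimum over all length-3 walks i = v_0 → v_1 → … → v_3 = j of Σ_t A[v_t][v_{t+1}]. For example, for (i, j) = (0, 1) we minimise over 4 possible intermediate vertex sequences; the minimum is 12, attained along the walk 0 → 1 → 0 → 1.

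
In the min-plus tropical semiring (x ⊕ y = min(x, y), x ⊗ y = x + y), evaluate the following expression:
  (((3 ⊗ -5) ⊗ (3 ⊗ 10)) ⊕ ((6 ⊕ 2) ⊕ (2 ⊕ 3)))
(((3 ⊗ -5) ⊗ (3 ⊗ 10)) ⊕ ((6 ⊕ 2) ⊕ (2 ⊕ 3))) = 2

Expand innermost to outermost. Recall ⊕ takes the minimum of its arguments and ⊗ takes their sum. Working out the expression (((3 ⊗ -5) ⊗ (3 ⊗ 10)) ⊕ ((6 ⊕ 2) ⊕ (2 ⊕ 3))) gives 2.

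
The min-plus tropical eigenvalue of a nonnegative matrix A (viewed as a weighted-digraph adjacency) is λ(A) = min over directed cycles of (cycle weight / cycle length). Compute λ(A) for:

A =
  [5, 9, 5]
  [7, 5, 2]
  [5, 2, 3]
λ(A) = 2

Enumerate directed cycles and compute their means (weight / length). Sample:
  cycle 0 → 0: weight = 5, length = 1, mean = 5/1 ≈ 5.000
  cycle 1 → 1: weight = 5, length = 1, mean = 5/1 ≈ 5.000
  cycle 2 → 2: weight = 3, length = 1, mean = 3/1 ≈ 3.000
  cycle 0 → 1 → 0: weight = 16, length = 2, mean = 16/2 ≈ 8.000
  cycle 0 → 2 → 0: weight = 10, length = 2, mean = 10/2 ≈ 5.000
  cycle 1 → 0 → 1: weight = 16, length = 2, mean = 16/2 ≈ 8.000
Minimum mean = 2.000, attained e.g. along the cycle 1 → 2 → 1 with weight 4 and length 2. So λ(A) = 4/2 = 2.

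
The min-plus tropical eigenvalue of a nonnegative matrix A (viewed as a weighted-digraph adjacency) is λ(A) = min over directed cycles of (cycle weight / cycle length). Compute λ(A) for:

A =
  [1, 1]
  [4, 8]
λ(A) = 1

Enumerate directed cycles and compute their means (weight / length). Sample:
  cycle 0 → 0: weight = 1, length = 1, mean = 1/1 ≈ 1.000
  cycle 1 → 1: weight = 8, length = 1, mean = 8/1 ≈ 8.000
  cycle 0 → 1 → 0: weight = 5, length = 2, mean = 5/2 ≈ 2.500
  cycle 1 → 0 → 1: weight = 5, length = 2, mean = 5/2 ≈ 2.500
Minimum mean = 1.000, attained e.g. along the cycle 0 → 0 with weight 1 and length 1. So λ(A) = 1/1 = 1.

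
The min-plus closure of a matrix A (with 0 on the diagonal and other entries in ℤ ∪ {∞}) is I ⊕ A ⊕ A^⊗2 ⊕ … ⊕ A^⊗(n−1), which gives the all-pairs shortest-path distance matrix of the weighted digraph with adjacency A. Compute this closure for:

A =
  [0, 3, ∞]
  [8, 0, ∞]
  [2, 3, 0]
Closure =
  [0, 3, ∞]
  [8, 0, ∞]
  [2, 3, 0]

This is the Floyd-Warshall all-pairs shortest-path computation. For each intermediate vertex k = 0, 1, …, 2, update dist[i][j] ← min(dist[i][j], dist[i][k] + dist[k][j]). The final matrix gives, for each (i, j), the minimum total weight of any directed path from i to j (possibly empty when i = j).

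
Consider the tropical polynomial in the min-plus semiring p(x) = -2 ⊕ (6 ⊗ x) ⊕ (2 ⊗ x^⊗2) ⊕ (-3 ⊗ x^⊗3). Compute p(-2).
p(-2) = -9

A tropical monomial a ⊗ x^⊗i evaluates to a + i · x. Evaluating each term at x = -2:
  Term 0 contributes -2 + 0 · -2 = -2
  Term 1 contributes 6 + 1 · -2 = 4
  Term 2 contributes 2 + 2 · -2 = -2
  Term 3 contributes -3 + 3 · -2 = -9
p(-2) = ⊕ of these = min[-2, 4, -2, -9] = -9.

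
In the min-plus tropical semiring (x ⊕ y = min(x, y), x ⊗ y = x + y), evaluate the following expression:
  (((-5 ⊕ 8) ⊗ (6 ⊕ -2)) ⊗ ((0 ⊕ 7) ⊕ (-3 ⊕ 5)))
(((-5 ⊕ 8) ⊗ (6 ⊕ -2)) ⊗ ((0 ⊕ 7) ⊕ (-3 ⊕ 5))) = -10

Expand innermost to outermost. Recall ⊕ takes the minimum of its arguments and ⊗ takes their sum. Working out the expression (((-5 ⊕ 8) ⊗ (6 ⊕ -2)) ⊗ ((0 ⊕ 7) ⊕ (-3 ⊕ 5))) gives -10.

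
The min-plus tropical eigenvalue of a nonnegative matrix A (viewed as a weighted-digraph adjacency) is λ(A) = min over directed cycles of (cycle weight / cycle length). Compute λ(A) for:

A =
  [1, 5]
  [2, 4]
λ(A) = 1

Enumerate directed cycles and compute their means (weight / length). Sample:
  cycle 0 → 0: weight = 1, length = 1, mean = 1/1 ≈ 1.000
  cycle 1 → 1: weight = 4, length = 1, mean = 4/1 ≈ 4.000
  cycle 0 → 1 → 0: weight = 7, length = 2, mean = 7/2 ≈ 3.500
  cycle 1 → 0 → 1: weight = 7, length = 2, mean = 7/2 ≈ 3.500
Minimum mean = 1.000, attained e.g. along the cycle 0 → 0 with weight 1 and length 1. So λ(A) = 1/1 = 1.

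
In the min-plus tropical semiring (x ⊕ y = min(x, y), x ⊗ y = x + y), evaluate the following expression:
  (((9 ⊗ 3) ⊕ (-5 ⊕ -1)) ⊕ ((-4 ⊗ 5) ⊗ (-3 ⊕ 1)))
(((9 ⊗ 3) ⊕ (-5 ⊕ -1)) ⊕ ((-4 ⊗ 5) ⊗ (-3 ⊕ 1))) = -5

Expand innermost to outermost. Recall ⊕ takes the minimum of its arguments and ⊗ takes their sum. Working out the expression (((9 ⊗ 3) ⊕ (-5 ⊕ -1)) ⊕ ((-4 ⊗ 5) ⊗ (-3 ⊕ 1))) gives -5.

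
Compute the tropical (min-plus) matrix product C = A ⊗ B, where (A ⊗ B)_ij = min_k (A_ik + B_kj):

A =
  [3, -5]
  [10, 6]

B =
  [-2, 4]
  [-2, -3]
A ⊗ B =
  [-7, -8]
  [4, 3]

Apply the min-plus product entry-by-entry:
  C[0][0] = min over k of (A[0][0] + B[0][0] = 3 + -2 = 1, A[0][1] + B[1][0] = -5 + -2 = -7) = -7 (attained at k = 1)
  C[0][1] = min over k of (A[0][0] + B[0][1] = 3 + 4 = 7, A[0][1] + B[1][1] = -5 + -3 = -8) = -8 (attained at k = 1)
  C[1][0] = min over k of (A[1][0] + B[0][0] = 10 + -2 = 8, A[1][1] + B[1][0] = 6 + -2 = 4) = 4 (attained at k = 1)
  C[1][1] = min over k of (A[1][0] + B[0][1] = 10 + 4 = 14, A[1][1] + B[1][1] = 6 + -3 = 3) = 3 (attained at k = 1)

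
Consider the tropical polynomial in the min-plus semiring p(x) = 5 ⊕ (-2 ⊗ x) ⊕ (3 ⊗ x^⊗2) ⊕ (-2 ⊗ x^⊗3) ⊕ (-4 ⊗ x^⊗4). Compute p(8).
p(8) = 5

A tropical monomial a ⊗ x^⊗i evaluates to a + i · x. Evaluating each term at x = 8:
  Term 0 contributes 5 + 0 · 8 = 5
  Term 1 contributes -2 + 1 · 8 = 6
  Term 2 contributes 3 + 2 · 8 = 19
  Term 3 contributes -2 + 3 · 8 = 22
  Term 4 contributes -4 + 4 · 8 = 28
p(8) = ⊕ of these = min[5, 6, 19, 22, 28] = 5.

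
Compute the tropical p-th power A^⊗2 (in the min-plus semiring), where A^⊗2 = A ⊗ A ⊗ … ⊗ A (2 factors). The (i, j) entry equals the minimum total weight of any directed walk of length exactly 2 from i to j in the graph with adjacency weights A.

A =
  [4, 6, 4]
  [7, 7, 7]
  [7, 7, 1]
A^⊗2 =
  [8, 10, 5]
  [11, 13, 8]
  [8, 8, 2]

Each entry (A^⊗2)_ij equals the minimum over all length-2 walks i = v_0 → v_1 → … → v_2 = j of Σ_t A[v_t][v_{t+1}]. For example, for (i, j) = (0, 2) we minimise over 3 possible intermediate vertex sequences; the minimum is 5, attained along the walk 0 → 2 → 2.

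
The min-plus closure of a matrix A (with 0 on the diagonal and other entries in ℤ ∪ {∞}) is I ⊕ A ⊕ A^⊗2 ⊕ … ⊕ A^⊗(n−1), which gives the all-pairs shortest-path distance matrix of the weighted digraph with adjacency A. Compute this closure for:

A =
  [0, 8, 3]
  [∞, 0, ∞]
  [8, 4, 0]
Closure =
  [0, 7, 3]
  [∞, 0, ∞]
  [8, 4, 0]

This is the Floyd-Warshall all-pairs shortest-path computation. For each intermediate vertex k = 0, 1, …, 2, update dist[i][j] ← min(dist[i][j], dist[i][k] + dist[k][j]). The final matrix gives, for each (i, j), the minimum total weight of any directed path from i to j (possibly empty when i = j).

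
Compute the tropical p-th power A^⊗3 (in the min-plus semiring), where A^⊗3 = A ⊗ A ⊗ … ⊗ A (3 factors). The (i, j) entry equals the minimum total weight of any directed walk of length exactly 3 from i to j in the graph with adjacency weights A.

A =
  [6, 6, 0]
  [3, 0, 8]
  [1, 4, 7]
A^⊗3 =
  [7, 4, 1]
  [3, 0, 3]
  [2, 4, 7]

Each entry (A^⊗3)_ij equals the minimum over all length-3 walks i = v_0 → v_1 → … → v_3 = j of Σ_t A[v_t][v_{t+1}]. For example, for (i, j) = (0, 2) we minimise over 9 possible intermediate vertex sequences; the minimum is 1, attained along the walk 0 → 2 → 0 → 2.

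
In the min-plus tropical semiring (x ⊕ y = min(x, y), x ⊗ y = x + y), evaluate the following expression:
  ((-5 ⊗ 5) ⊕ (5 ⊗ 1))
((-5 ⊗ 5) ⊕ (5 ⊗ 1)) = 0

Expand innermost to outermost. Recall ⊕ takes the minimum of its arguments and ⊗ takes their sum. Working out the expression ((-5 ⊗ 5) ⊕ (5 ⊗ 1)) gives 0.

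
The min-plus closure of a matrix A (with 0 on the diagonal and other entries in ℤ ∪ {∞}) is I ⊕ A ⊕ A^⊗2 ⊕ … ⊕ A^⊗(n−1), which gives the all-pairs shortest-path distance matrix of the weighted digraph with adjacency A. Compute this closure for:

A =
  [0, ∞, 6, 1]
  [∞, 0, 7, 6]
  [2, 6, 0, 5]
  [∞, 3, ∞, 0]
Closure =
  [0, 4, 6, 1]
  [9, 0, 7, 6]
  [2, 6, 0, 3]
  [12, 3, 10, 0]

This is the Floyd-Warshall all-pairs shortest-path computation. For each intermediate vertex k = 0, 1, …, 3, update dist[i][j] ← min(dist[i][j], dist[i][k] + dist[k][j]). The final matrix gives, for each (i, j), the minimum total weight of any directed path from i to j (possibly empty when i = j).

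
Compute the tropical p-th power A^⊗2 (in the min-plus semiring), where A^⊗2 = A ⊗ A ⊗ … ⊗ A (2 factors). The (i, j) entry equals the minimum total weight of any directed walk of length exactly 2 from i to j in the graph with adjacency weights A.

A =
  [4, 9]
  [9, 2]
A^⊗2 =
  [8, 11]
  [11, 4]

Each entry (A^⊗2)_ij equals the minimum over all length-2 walks i = v_0 → v_1 → … → v_2 = j of Σ_t A[v_t][v_{t+1}]. For example, for (i, j) = (0, 1) we minimise over 2 possible intermediate vertex sequences; the minimum is 11, attained along the walk 0 → 1 → 1.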